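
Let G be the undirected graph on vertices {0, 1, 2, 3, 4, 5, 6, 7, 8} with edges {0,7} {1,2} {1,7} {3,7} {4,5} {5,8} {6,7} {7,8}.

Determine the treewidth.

A width-1 tree decomposition is:
Bags: B1 = {1, 7}  B2 = {7, 8}  B3 = {1, 2}  B4 = {5, 8}  B5 = {3, 7}  B6 = {0, 7}  B7 = {6, 7}  B8 = {4, 5}
Tree: B1–B2, B1–B3, B2–B4, B2–B5, B2–B6, B5–B7, B4–B8
Every bag has size at most 2, so the width is 2 − 1 = 1 and tw(G) ≤ 1. Any graph with an edge has treewidth ≥ 1, and G has the edge 7–1. Therefore the treewidth is 1.

1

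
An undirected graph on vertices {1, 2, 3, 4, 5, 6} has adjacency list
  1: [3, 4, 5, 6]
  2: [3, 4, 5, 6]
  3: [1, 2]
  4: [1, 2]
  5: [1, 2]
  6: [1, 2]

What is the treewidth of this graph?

A width-2 tree decomposition is:
Bags: B1 = {1, 2, 3}  B2 = {1, 2, 5}  B3 = {1, 2, 4}  B4 = {1, 2, 6}
Tree: B1–B2, B2–B3, B3–B4
Every bag has size at most 3, so the width is 3 − 1 = 2 and tw(G) ≤ 2. The edges 2–3–1–5–2 form a cycle, so G is not a tree and its treewidth is at least 2. Hence tw(G) = 2 exactly.

2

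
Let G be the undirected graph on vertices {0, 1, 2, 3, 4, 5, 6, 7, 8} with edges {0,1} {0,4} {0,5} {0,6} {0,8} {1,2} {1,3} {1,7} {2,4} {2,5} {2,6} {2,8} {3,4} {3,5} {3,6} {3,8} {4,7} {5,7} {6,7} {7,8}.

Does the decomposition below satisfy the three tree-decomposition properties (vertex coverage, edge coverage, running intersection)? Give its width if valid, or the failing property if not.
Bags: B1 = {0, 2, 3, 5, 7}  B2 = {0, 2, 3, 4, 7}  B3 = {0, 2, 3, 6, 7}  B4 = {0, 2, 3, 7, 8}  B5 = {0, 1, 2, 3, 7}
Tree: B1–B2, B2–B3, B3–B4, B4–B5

Every vertex of G appears in some bag (union = {0, 1, 2, 3, 4, 5, 6, 7, 8}); every edge is covered by a bag; and for each vertex v the set of bags containing v is connected in the bag tree. The decomposition is therefore valid. The largest bag has 5 vertices, so the width is 4.

Yes; width 4.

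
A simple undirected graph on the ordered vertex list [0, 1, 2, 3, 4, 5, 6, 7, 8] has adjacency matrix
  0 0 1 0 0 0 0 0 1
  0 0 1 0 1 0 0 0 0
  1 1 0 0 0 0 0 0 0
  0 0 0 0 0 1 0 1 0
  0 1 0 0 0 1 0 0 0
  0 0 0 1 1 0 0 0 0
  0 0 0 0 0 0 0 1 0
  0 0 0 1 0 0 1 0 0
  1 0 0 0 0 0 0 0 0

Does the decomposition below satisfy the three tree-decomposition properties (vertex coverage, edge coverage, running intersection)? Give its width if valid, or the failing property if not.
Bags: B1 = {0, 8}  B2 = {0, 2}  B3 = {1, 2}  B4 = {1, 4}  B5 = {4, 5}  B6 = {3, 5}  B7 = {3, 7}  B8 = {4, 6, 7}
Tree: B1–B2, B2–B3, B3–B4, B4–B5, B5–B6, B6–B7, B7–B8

No — bags containing vertex 4 are not connected in the tree.

A tree decomposition must satisfy three properties: every vertex lies in some bag; for every edge, both endpoints lie together in some bag; and for every vertex, the bags containing it form a connected subtree. Here bags containing vertex 4 are not connected in the tree, so the decomposition is invalid.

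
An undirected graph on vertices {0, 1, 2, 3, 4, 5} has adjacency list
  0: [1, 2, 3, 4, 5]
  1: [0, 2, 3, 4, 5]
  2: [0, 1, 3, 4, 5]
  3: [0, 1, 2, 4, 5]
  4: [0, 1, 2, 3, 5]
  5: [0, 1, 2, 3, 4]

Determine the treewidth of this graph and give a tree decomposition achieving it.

A single bag containing all 6 vertices is trivially a valid decomposition of width 5. Conversely, {0, 1, 2, 3, 4, 5} is a clique of size 6, and the vertices of any clique must share a bag in every tree decomposition; so some bag has ≥ 6 vertices and tw(G) ≥ 5. Therefore the treewidth is 5.

Treewidth 5.
Bags: B1 = {0, 1, 2, 3, 4, 5}
Tree: (single bag)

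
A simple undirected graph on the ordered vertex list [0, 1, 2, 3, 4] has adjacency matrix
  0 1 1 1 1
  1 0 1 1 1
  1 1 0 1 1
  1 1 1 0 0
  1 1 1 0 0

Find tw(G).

3

A width-3 tree decomposition is:
Bags: B1 = {0, 1, 2, 4}  B2 = {0, 1, 2, 3}
Tree: B1–B2
Each bag holds 4 vertices, so the decomposition has width 3, which upper-bounds the treewidth. On the other hand G contains the 4-clique {0, 1, 2, 3}. A clique must lie in a single bag of any decomposition, so no decomposition can have width below 3. The upper and lower bounds meet at 3, so that is the treewidth.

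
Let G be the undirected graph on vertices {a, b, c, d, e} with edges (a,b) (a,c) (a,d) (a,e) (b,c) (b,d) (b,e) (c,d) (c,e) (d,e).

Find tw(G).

A width-4 tree decomposition is:
Bags: B1 = {a, b, c, d, e}
Tree: (single bag)
A single bag containing all 5 vertices is trivially a valid decomposition of width 4. On the other hand G contains the 5-clique {a, b, c, d, e}. A clique must lie in a single bag of any decomposition, so no decomposition can have width below 4. The upper and lower bounds meet at 4, so that is the treewidth.

4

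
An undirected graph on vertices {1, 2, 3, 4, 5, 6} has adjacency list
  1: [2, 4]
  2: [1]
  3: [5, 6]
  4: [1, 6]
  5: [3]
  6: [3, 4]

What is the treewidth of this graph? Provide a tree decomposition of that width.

Treewidth 1.
Bags: B1 = {1, 2}  B2 = {1, 4}  B3 = {4, 6}  B4 = {3, 6}  B5 = {3, 5}
Tree: B1–B2, B2–B3, B3–B4, B4–B5

The largest bag has 2 vertices, giving width 1; this decomposition certifies tw(G) ≤ 1. G has an edge, so its treewidth is at least 1. Combining the bounds, tw(G) = 1.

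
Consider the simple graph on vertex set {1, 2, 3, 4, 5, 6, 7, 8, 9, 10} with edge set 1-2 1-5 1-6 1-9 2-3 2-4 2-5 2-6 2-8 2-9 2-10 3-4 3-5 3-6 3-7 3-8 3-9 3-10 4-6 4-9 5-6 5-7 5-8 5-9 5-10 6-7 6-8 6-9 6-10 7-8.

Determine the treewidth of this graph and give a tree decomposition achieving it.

Treewidth 4.
One optimal decomposition is:
Bags: B1 = {1, 2, 5, 6, 9}  B2 = {2, 3, 5, 6, 9}  B3 = {2, 3, 5, 6, 10}  B4 = {2, 3, 4, 6, 9}  B5 = {2, 3, 5, 6, 8}  B6 = {3, 5, 6, 7, 8}
Tree: B1–B2, B2–B3, B2–B4, B2–B5, B5–B6

Every bag has size at most 5, so the width is 5 − 1 = 4 and tw(G) ≤ 4. For the lower bound, the 5 vertices {1, 2, 5, 6, 9} are pairwise adjacent, and any tree decomposition puts a clique entirely inside one bag — forcing width ≥ 4. Hence tw(G) = 4 exactly.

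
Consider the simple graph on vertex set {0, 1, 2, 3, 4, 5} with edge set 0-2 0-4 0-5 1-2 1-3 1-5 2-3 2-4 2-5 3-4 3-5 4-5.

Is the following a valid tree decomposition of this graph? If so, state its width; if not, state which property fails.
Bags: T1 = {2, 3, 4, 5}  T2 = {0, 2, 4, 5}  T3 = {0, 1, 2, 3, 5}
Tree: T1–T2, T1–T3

A tree decomposition must satisfy three properties: every vertex lies in some bag; for every edge, both endpoints lie together in some bag; and for every vertex, the bags containing it form a connected subtree. Here bags containing vertex 0 are not connected in the tree, so the decomposition is invalid.

No — bags containing vertex 0 are not connected in the tree.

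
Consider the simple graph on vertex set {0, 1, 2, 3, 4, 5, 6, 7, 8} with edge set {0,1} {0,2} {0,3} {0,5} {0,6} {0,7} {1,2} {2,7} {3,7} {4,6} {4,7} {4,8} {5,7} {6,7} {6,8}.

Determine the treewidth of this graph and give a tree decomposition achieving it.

Every bag has size at most 3, so the width is 3 − 1 = 2 and tw(G) ≤ 2. For the lower bound, the 3 vertices {0, 1, 2} are pairwise adjacent, and any tree decomposition puts a clique entirely inside one bag — forcing width ≥ 2. Hence tw(G) = 2 exactly.

Treewidth 2.
Bags: B1 = {0, 2, 7}  B2 = {0, 5, 7}  B3 = {0, 6, 7}  B4 = {4, 6, 7}  B5 = {4, 6, 8}  B6 = {0, 1, 2}  B7 = {0, 3, 7}
Tree: B1–B2, B2–B3, B3–B4, B4–B5, B1–B6, B1–B7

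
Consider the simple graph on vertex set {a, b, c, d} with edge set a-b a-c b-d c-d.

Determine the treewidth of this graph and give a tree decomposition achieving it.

Treewidth 2.
One such decomposition:
Bags: B1 = {a, b, d}  B2 = {a, c, d}
Tree: B1–B2

The largest bag has 3 vertices, giving width 2; this decomposition certifies tw(G) ≤ 2. The edges a–b–d–c–a form a cycle, so G is not a tree and its treewidth is at least 2. Therefore the treewidth is 2.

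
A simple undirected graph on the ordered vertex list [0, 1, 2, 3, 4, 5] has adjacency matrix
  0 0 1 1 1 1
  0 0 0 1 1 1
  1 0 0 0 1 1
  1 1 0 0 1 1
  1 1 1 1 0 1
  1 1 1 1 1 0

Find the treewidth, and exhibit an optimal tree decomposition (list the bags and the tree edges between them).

Each bag holds 4 vertices, so the decomposition has width 3, which upper-bounds the treewidth. On the other hand G contains the 4-clique {0, 2, 4, 5}. A clique must lie in a single bag of any decomposition, so no decomposition can have width below 3. Hence tw(G) = 3 exactly.

Treewidth 3.
Bags: B1 = {0, 2, 4, 5}  B2 = {0, 3, 4, 5}  B3 = {1, 3, 4, 5}
Tree: B1–B2, B2–B3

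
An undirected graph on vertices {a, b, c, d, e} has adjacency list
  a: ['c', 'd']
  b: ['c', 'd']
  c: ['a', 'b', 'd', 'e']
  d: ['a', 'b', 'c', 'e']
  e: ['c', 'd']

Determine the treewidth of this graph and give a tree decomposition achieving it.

Treewidth 2.
Bags: B1 = {c, d, e}  B2 = {b, c, d}  B3 = {a, c, d}
Tree: B1–B2, B1–B3

Each bag holds 3 vertices, so the decomposition has width 2, which upper-bounds the treewidth. For the lower bound, the 3 vertices {c, d, e} are pairwise adjacent, and any tree decomposition puts a clique entirely inside one bag — forcing width ≥ 2. The upper and lower bounds meet at 2, so that is the treewidth.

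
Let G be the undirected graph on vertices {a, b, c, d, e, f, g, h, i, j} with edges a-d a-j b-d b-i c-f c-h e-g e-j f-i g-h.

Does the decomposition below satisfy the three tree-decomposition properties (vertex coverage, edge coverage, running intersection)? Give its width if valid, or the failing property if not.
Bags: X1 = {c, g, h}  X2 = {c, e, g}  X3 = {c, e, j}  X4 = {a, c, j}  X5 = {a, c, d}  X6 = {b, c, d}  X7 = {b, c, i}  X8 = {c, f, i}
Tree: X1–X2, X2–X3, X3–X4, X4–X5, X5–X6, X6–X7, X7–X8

Checking the three conditions: (i) the bags cover all of {a, b, c, d, e, f, g, h, i, j}; (ii) for each edge, some bag contains both endpoints; (iii) the bags containing any fixed vertex form a subtree. All hold, so the decomposition is valid with width 3 − 1 = 2.

Yes; width 2.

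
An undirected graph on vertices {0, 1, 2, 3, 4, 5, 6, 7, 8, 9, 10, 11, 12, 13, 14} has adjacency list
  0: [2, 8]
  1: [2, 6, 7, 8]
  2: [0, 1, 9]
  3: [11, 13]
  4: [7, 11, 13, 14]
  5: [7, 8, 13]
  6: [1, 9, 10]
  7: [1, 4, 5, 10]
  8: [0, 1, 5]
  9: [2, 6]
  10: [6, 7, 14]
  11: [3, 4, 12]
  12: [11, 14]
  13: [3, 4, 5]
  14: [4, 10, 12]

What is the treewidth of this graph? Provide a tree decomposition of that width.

Treewidth 3.
One such decomposition:
Bags: B1 = {0, 2, 6, 9}  B2 = {0, 1, 2, 6}  B3 = {0, 1, 6, 8}  B4 = {1, 6, 8, 10}  B5 = {1, 7, 8, 10}  B6 = {5, 7, 8, 10}  B7 = {5, 7, 10, 14}  B8 = {4, 5, 7, 14}  B9 = {4, 5, 13, 14}  B10 = {4, 12, 13, 14}  B11 = {4, 11, 12, 13}  B12 = {3, 11, 12, 13}
Tree: B1–B2, B2–B3, B3–B4, B4–B5, B5–B6, B6–B7, B7–B8, B8–B9, B9–B10, B10–B11, B11–B12

The largest bag has 4 vertices, giving width 3; this decomposition certifies tw(G) ≤ 3. For the lower bound: the 4 vertex sets {0,2,9}, {6}, {1}, {5,7,8,10} are disjoint, each induces a connected subgraph, and every pair is joined by at least one edge of G. Contracting each set to a single vertex therefore yields K_{4} as a minor, and since treewidth is minor-monotone, tw(G) ≥ tw(K_{4}) = 3. Therefore the treewidth is 3.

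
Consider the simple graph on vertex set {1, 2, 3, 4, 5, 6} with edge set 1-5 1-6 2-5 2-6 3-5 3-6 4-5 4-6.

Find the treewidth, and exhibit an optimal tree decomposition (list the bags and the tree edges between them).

Treewidth 2.
Bags: B1 = {4, 5, 6}  B2 = {2, 5, 6}  B3 = {3, 5, 6}  B4 = {1, 5, 6}
Tree: B1–B2, B2–B3, B3–B4

Every bag has size at most 3, so the width is 3 − 1 = 2 and tw(G) ≤ 2. The edges 5–4–6–2–5 form a cycle, so G is not a tree and its treewidth is at least 2. Hence tw(G) = 2 exactly.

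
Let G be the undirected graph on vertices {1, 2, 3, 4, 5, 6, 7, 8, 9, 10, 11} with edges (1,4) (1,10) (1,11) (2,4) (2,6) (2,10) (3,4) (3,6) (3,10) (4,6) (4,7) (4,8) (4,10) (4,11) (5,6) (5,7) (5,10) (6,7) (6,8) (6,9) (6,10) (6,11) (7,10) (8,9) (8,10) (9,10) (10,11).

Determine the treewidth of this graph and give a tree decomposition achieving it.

Treewidth 3.
Bags: B1 = {4, 6, 7, 10}  B2 = {4, 6, 8, 10}  B3 = {5, 6, 7, 10}  B4 = {4, 6, 10, 11}  B5 = {2, 4, 6, 10}  B6 = {3, 4, 6, 10}  B7 = {1, 4, 10, 11}  B8 = {6, 8, 9, 10}
Tree: B1–B2, B1–B3, B1–B4, B2–B5, B4–B6, B4–B7, B2–B8

Every bag has size at most 4, so the width is 4 − 1 = 3 and tw(G) ≤ 3. On the other hand G contains the 4-clique {1, 4, 10, 11}. A clique must lie in a single bag of any decomposition, so no decomposition can have width below 3. The upper and lower bounds meet at 3, so that is the treewidth.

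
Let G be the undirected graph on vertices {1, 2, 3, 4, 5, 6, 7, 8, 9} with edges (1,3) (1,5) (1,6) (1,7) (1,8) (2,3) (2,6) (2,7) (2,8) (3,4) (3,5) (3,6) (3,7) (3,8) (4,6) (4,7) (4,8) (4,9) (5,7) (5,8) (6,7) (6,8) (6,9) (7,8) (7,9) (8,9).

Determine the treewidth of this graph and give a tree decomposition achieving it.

Every bag has size at most 5, so the width is 5 − 1 = 4 and tw(G) ≤ 4. For the lower bound, the 5 vertices {4, 6, 7, 8, 9} are pairwise adjacent, and any tree decomposition puts a clique entirely inside one bag — forcing width ≥ 4. Therefore the treewidth is 4.

Treewidth 4.
One such decomposition:
Bags: B1 = {2, 3, 6, 7, 8}  B2 = {1, 3, 6, 7, 8}  B3 = {3, 4, 6, 7, 8}  B4 = {4, 6, 7, 8, 9}  B5 = {1, 3, 5, 7, 8}
Tree: B1–B2, B2–B3, B3–B4, B2–B5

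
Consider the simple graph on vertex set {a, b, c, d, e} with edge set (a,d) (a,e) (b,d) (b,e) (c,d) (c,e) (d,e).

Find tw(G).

A width-2 tree decomposition is:
Bags: B1 = {c, d, e}  B2 = {a, d, e}  B3 = {b, d, e}
Tree: B1–B2, B1–B3
The largest bag has 3 vertices, giving width 2; this decomposition certifies tw(G) ≤ 2. Conversely, {c, d, e} is a clique of size 3, and the vertices of any clique must share a bag in every tree decomposition; so some bag has ≥ 3 vertices and tw(G) ≥ 2. Hence tw(G) = 2 exactly.

2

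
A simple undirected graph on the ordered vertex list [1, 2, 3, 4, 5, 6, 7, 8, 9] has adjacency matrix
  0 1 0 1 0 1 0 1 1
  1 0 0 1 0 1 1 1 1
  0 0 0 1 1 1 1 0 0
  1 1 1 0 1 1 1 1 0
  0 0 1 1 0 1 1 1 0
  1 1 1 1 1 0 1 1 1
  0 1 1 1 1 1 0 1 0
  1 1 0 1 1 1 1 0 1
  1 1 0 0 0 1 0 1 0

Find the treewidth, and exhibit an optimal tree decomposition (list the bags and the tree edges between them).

Treewidth 4.
Bags: B1 = {1, 2, 4, 6, 8}  B2 = {2, 4, 6, 7, 8}  B3 = {4, 5, 6, 7, 8}  B4 = {3, 4, 5, 6, 7}  B5 = {1, 2, 6, 8, 9}
Tree: B1–B2, B2–B3, B3–B4, B1–B5

The largest bag has 5 vertices, giving width 4; this decomposition certifies tw(G) ≤ 4. Conversely, {1, 2, 6, 8, 9} is a clique of size 5, and the vertices of any clique must share a bag in every tree decomposition; so some bag has ≥ 5 vertices and tw(G) ≥ 4. Therefore the treewidth is 4.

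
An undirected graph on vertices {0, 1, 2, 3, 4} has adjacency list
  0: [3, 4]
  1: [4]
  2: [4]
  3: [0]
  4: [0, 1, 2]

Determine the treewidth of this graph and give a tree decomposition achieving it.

Treewidth 1.
One such decomposition:
Bags: B1 = {2, 4}  B2 = {1, 4}  B3 = {0, 4}  B4 = {0, 3}
Tree: B1–B2, B1–B3, B3–B4

Each bag holds 2 vertices, so the decomposition has width 1, which upper-bounds the treewidth. G has an edge, so its treewidth is at least 1. Combining the bounds, tw(G) = 1.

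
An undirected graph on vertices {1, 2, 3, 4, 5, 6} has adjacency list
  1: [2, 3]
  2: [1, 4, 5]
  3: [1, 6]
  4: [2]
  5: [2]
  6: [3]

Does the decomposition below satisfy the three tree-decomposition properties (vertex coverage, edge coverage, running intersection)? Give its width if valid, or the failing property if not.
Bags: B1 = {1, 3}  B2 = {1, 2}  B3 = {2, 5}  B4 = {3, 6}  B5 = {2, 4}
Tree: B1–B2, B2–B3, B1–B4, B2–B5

Yes; width 1.

Every vertex of G appears in some bag (union = {1, 2, 3, 4, 5, 6}); every edge is covered by a bag; and for each vertex v the set of bags containing v is connected in the bag tree. The decomposition is therefore valid. The largest bag has 2 vertices, so the width is 1.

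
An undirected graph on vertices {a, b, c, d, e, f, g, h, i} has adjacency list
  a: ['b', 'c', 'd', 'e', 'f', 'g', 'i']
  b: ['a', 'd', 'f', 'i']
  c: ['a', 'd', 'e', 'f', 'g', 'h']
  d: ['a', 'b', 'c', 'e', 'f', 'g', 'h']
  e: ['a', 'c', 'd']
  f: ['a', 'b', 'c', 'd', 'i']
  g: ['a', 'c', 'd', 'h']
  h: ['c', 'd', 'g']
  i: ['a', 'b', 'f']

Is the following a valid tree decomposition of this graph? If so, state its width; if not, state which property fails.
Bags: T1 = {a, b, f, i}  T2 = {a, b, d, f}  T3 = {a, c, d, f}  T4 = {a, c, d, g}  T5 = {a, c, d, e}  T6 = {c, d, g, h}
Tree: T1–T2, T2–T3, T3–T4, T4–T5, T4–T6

Every vertex of G appears in some bag (union = {a, b, c, d, e, f, g, h, i}); every edge is covered by a bag; and for each vertex v the set of bags containing v is connected in the bag tree. The decomposition is therefore valid. The largest bag has 4 vertices, so the width is 3.

Yes; width 3.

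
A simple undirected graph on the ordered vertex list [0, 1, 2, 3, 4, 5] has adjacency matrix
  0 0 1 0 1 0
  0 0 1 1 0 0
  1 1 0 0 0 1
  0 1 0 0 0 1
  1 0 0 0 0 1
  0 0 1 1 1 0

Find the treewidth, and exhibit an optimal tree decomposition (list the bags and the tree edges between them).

The largest bag has 3 vertices, giving width 2; this decomposition certifies tw(G) ≤ 2. Since 0–4–5–2–0 is a cycle in G, G is not acyclic. Forests are exactly the graphs of treewidth ≤ 1, so tw(G) ≥ 2. Combining the bounds, tw(G) = 2.

Treewidth 2.
One optimal decomposition is:
Bags: B1 = {0, 2, 4}  B2 = {2, 4, 5}  B3 = {1, 2, 5}  B4 = {1, 3, 5}
Tree: B1–B2, B2–B3, B3–B4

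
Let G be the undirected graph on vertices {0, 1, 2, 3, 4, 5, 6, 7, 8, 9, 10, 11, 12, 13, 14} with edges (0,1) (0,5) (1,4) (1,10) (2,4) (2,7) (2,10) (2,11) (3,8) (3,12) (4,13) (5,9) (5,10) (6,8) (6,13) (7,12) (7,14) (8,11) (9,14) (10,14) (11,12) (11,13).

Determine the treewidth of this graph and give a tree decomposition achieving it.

Treewidth 3.
One such decomposition:
Bags: B1 = {0, 5, 9, 14}  B2 = {0, 5, 10, 14}  B3 = {0, 1, 10, 14}  B4 = {1, 7, 10, 14}  B5 = {1, 2, 7, 10}  B6 = {1, 2, 4, 7}  B7 = {2, 4, 7, 12}  B8 = {2, 4, 11, 12}  B9 = {4, 11, 12, 13}  B10 = {3, 11, 12, 13}  B11 = {3, 8, 11, 13}  B12 = {3, 6, 8, 13}
Tree: B1–B2, B2–B3, B3–B4, B4–B5, B5–B6, B6–B7, B7–B8, B8–B9, B9–B10, B10–B11, B11–B12

Every bag has size at most 4, so the width is 4 − 1 = 3 and tw(G) ≤ 3. For the lower bound: the 4 vertex sets {0,5,9}, {14}, {10}, {1,2,4,7} are disjoint, each induces a connected subgraph, and every pair is joined by at least one edge of G. Contracting each set to a single vertex therefore yields K_{4} as a minor, and since treewidth is minor-monotone, tw(G) ≥ tw(K_{4}) = 3. Hence tw(G) = 3 exactly.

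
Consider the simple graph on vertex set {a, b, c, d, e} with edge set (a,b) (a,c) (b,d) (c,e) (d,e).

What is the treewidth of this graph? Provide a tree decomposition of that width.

Treewidth 2.
One optimal decomposition is:
Bags: B1 = {a, b, c}  B2 = {b, c, e}  B3 = {b, d, e}
Tree: B1–B2, B2–B3

Each bag holds 3 vertices, so the decomposition has width 2, which upper-bounds the treewidth. For the lower bound, G contains the cycle b–a–c–e–d–b, so G is not a forest; only forests have treewidth ≤ 1, hence tw(G) ≥ 2. Combining the bounds, tw(G) = 2.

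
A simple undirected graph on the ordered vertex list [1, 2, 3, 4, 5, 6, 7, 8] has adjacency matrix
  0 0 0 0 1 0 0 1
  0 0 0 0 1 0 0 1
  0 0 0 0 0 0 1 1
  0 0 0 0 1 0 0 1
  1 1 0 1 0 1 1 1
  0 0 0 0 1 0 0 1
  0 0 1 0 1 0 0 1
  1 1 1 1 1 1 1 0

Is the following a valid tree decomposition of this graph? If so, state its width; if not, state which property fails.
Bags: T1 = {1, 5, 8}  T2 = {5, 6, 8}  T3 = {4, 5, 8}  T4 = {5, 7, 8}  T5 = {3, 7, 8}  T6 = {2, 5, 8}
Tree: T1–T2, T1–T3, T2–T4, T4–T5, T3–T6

Yes; width 2.

Vertex coverage: the bags together contain {1, 2, 3, 4, 5, 6, 7, 8}, the full vertex set. Edge coverage: each edge of G has both endpoints in at least one bag. Running intersection: for every vertex, the bags containing it form a connected subtree. All three properties hold, so this is a valid tree decomposition of width max|bag| − 1 = 2, and hence tw(G) ≤ 2.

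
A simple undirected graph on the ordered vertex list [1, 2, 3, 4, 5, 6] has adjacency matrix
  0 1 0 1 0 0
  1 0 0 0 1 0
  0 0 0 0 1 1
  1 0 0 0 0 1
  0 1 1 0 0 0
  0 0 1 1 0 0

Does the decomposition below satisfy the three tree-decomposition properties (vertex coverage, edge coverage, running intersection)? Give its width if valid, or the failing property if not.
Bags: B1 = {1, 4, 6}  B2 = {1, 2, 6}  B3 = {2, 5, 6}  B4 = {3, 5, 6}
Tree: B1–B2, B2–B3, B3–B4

Yes; width 2.

Every vertex of G appears in some bag (union = {1, 2, 3, 4, 5, 6}); every edge is covered by a bag; and for each vertex v the set of bags containing v is connected in the bag tree. The decomposition is therefore valid. The largest bag has 3 vertices, so the width is 2.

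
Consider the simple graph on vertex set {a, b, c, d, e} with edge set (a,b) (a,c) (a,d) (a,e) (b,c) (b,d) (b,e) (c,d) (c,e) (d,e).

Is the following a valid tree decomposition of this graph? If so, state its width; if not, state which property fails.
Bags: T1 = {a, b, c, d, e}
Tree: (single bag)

Every vertex of G appears in some bag (union = {a, b, c, d, e}); every edge is covered by a bag; and for each vertex v the set of bags containing v is connected in the bag tree. The decomposition is therefore valid. The largest bag has 5 vertices, so the width is 4.

Yes; width 4.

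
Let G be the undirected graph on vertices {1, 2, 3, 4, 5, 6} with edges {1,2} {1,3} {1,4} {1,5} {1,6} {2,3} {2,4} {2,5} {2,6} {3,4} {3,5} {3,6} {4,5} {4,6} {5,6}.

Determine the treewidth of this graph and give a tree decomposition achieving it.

With just one bag of size 6, the width is 6 − 1 = 5, so tw(G) ≤ 5. Conversely, {1, 2, 3, 4, 5, 6} is a clique of size 6, and the vertices of any clique must share a bag in every tree decomposition; so some bag has ≥ 6 vertices and tw(G) ≥ 5. Combining the bounds, tw(G) = 5.

Treewidth 5.
Bags: B1 = {1, 2, 3, 4, 5, 6}
Tree: (single bag)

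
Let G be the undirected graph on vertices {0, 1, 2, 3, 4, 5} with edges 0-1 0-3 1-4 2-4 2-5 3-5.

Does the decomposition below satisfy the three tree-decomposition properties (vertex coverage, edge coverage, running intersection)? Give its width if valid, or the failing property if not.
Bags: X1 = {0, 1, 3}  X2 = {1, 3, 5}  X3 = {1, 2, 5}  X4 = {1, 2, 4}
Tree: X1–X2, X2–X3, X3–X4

Checking the three conditions: (i) the bags cover all of {0, 1, 2, 3, 4, 5}; (ii) for each edge, some bag contains both endpoints; (iii) the bags containing any fixed vertex form a subtree. All hold, so the decomposition is valid with width 3 − 1 = 2.

Yes; width 2.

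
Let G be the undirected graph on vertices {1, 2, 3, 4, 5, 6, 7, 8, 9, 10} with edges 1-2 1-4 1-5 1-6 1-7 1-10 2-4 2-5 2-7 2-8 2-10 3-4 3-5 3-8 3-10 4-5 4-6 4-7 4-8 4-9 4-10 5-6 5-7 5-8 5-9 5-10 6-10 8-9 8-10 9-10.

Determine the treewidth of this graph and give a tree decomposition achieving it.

Treewidth 4.
Bags: B1 = {1, 2, 4, 5, 10}  B2 = {1, 2, 4, 5, 7}  B3 = {2, 4, 5, 8, 10}  B4 = {3, 4, 5, 8, 10}  B5 = {1, 4, 5, 6, 10}  B6 = {4, 5, 8, 9, 10}
Tree: B1–B2, B1–B3, B3–B4, B1–B5, B3–B6

Each bag holds 5 vertices, so the decomposition has width 4, which upper-bounds the treewidth. Conversely, {4, 5, 8, 9, 10} is a clique of size 5, and the vertices of any clique must share a bag in every tree decomposition; so some bag has ≥ 5 vertices and tw(G) ≥ 4. Hence tw(G) = 4 exactly.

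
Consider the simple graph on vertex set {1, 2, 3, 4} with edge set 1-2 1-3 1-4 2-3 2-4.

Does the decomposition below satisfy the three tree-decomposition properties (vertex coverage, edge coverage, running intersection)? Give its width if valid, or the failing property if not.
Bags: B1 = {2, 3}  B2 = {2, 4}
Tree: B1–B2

A tree decomposition must satisfy three properties: every vertex lies in some bag; for every edge, both endpoints lie together in some bag; and for every vertex, the bags containing it form a connected subtree. Here vertex 1 appears in no bag, so the decomposition is invalid.

No — vertex 1 appears in no bag.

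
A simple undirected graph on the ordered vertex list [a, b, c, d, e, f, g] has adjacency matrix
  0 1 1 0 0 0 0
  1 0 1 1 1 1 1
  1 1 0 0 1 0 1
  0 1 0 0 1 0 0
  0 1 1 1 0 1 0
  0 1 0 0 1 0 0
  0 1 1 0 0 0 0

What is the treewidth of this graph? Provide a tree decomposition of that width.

Treewidth 2.
One such decomposition:
Bags: B1 = {b, d, e}  B2 = {b, e, f}  B3 = {b, c, e}  B4 = {a, b, c}  B5 = {b, c, g}
Tree: B1–B2, B2–B3, B3–B4, B4–B5

The largest bag has 3 vertices, giving width 2; this decomposition certifies tw(G) ≤ 2. Conversely, {b, d, e} is a clique of size 3, and the vertices of any clique must share a bag in every tree decomposition; so some bag has ≥ 3 vertices and tw(G) ≥ 2. Combining the bounds, tw(G) = 2.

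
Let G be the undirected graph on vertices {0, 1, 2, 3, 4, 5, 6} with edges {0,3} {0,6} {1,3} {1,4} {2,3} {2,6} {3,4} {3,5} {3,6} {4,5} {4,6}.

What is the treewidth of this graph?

A width-2 tree decomposition is:
Bags: B1 = {0, 3, 6}  B2 = {3, 4, 6}  B3 = {1, 3, 4}  B4 = {2, 3, 6}  B5 = {3, 4, 5}
Tree: B1–B2, B2–B3, B2–B4, B2–B5
The largest bag has 3 vertices, giving width 2; this decomposition certifies tw(G) ≤ 2. On the other hand G contains the 3-clique {0, 3, 6}. A clique must lie in a single bag of any decomposition, so no decomposition can have width below 2. Combining the bounds, tw(G) = 2.

2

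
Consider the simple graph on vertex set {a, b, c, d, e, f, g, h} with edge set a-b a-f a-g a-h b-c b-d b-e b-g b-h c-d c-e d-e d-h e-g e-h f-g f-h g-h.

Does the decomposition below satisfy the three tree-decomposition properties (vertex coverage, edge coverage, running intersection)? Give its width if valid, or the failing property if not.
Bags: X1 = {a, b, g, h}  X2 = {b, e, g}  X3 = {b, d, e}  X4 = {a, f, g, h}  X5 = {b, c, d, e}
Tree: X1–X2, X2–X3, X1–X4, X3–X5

No — edge (h,e) lies in no bag.

A tree decomposition must satisfy three properties: every vertex lies in some bag; for every edge, both endpoints lie together in some bag; and for every vertex, the bags containing it form a connected subtree. Here edge (h,e) lies in no bag, so the decomposition is invalid.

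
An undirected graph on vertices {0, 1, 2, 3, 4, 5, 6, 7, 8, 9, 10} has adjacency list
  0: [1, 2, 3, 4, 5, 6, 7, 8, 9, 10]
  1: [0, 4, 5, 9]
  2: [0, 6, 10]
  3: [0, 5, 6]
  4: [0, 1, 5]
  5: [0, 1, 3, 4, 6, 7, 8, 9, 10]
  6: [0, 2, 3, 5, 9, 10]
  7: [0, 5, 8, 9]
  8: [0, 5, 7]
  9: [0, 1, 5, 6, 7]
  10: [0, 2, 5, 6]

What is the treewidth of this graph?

A width-3 tree decomposition is:
Bags: B1 = {0, 5, 6, 9}  B2 = {0, 5, 7, 9}  B3 = {0, 3, 5, 6}  B4 = {0, 5, 7, 8}  B5 = {0, 1, 5, 9}  B6 = {0, 5, 6, 10}  B7 = {0, 1, 4, 5}  B8 = {0, 2, 6, 10}
Tree: B1–B2, B1–B3, B2–B4, B1–B5, B3–B6, B5–B7, B6–B8
Every bag has size at most 4, so the width is 4 − 1 = 3 and tw(G) ≤ 3. Conversely, {0, 2, 6, 10} is a clique of size 4, and the vertices of any clique must share a bag in every tree decomposition; so some bag has ≥ 4 vertices and tw(G) ≥ 3. The upper and lower bounds meet at 3, so that is the treewidth.

3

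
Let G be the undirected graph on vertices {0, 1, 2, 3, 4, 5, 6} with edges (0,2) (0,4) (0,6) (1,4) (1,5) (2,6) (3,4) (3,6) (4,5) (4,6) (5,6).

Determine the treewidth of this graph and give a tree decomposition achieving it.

Every bag has size at most 3, so the width is 3 − 1 = 2 and tw(G) ≤ 2. Conversely, {0, 2, 6} is a clique of size 3, and the vertices of any clique must share a bag in every tree decomposition; so some bag has ≥ 3 vertices and tw(G) ≥ 2. Therefore the treewidth is 2.

Treewidth 2.
One optimal decomposition is:
Bags: B1 = {3, 4, 6}  B2 = {0, 4, 6}  B3 = {4, 5, 6}  B4 = {0, 2, 6}  B5 = {1, 4, 5}
Tree: B1–B2, B1–B3, B2–B4, B3–B5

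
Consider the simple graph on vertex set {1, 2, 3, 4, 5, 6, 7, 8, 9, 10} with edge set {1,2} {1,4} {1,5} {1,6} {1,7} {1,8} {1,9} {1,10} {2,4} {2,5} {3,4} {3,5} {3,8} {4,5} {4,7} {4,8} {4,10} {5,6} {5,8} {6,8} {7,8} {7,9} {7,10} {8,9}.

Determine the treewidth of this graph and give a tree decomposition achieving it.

Every bag has size at most 4, so the width is 4 − 1 = 3 and tw(G) ≤ 3. For the lower bound, the 4 vertices {1, 7, 8, 9} are pairwise adjacent, and any tree decomposition puts a clique entirely inside one bag — forcing width ≥ 3. The upper and lower bounds meet at 3, so that is the treewidth.

Treewidth 3.
Bags: B1 = {1, 5, 6, 8}  B2 = {1, 4, 5, 8}  B3 = {1, 2, 4, 5}  B4 = {1, 4, 7, 8}  B5 = {3, 4, 5, 8}  B6 = {1, 7, 8, 9}  B7 = {1, 4, 7, 10}
Tree: B1–B2, B2–B3, B2–B4, B2–B5, B4–B6, B4–B7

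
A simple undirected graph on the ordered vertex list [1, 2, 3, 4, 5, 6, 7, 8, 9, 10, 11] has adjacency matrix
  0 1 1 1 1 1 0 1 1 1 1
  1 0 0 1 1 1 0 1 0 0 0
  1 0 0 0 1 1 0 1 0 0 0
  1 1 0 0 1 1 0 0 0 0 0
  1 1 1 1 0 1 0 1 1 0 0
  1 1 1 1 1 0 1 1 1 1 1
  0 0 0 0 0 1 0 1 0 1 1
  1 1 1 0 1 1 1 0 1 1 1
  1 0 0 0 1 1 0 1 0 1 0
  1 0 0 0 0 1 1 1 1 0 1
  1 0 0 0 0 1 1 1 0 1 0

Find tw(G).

A width-4 tree decomposition is:
Bags: B1 = {1, 6, 8, 9, 10}  B2 = {1, 5, 6, 8, 9}  B3 = {1, 3, 5, 6, 8}  B4 = {1, 2, 5, 6, 8}  B5 = {1, 6, 8, 10, 11}  B6 = {1, 2, 4, 5, 6}  B7 = {6, 7, 8, 10, 11}
Tree: B1–B2, B2–B3, B3–B4, B1–B5, B4–B6, B5–B7
The largest bag has 5 vertices, giving width 4; this decomposition certifies tw(G) ≤ 4. For the lower bound, the 5 vertices {1, 6, 8, 9, 10} are pairwise adjacent, and any tree decomposition puts a clique entirely inside one bag — forcing width ≥ 4. Hence tw(G) = 4 exactly.

4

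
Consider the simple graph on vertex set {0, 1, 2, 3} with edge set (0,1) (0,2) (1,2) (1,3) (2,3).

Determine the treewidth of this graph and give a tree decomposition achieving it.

Treewidth 2.
One such decomposition:
Bags: B1 = {1, 2, 3}  B2 = {0, 1, 2}
Tree: B1–B2

Each bag holds 3 vertices, so the decomposition has width 2, which upper-bounds the treewidth. For the lower bound, the 3 vertices {0, 1, 2} are pairwise adjacent, and any tree decomposition puts a clique entirely inside one bag — forcing width ≥ 2. Combining the bounds, tw(G) = 2.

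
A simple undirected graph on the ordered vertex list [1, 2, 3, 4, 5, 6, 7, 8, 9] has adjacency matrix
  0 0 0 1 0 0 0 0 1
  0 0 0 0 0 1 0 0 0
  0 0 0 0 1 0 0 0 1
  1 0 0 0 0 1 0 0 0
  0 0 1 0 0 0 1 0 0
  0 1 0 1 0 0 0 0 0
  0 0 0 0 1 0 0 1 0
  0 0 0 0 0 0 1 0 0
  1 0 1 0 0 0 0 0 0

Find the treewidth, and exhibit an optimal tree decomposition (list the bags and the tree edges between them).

Every bag has size at most 2, so the width is 2 − 1 = 1 and tw(G) ≤ 1. G has an edge, so its treewidth is at least 1. Therefore the treewidth is 1.

Treewidth 1.
Bags: B1 = {7, 8}  B2 = {5, 7}  B3 = {3, 5}  B4 = {3, 9}  B5 = {1, 9}  B6 = {1, 4}  B7 = {4, 6}  B8 = {2, 6}
Tree: B1–B2, B2–B3, B3–B4, B4–B5, B5–B6, B6–B7, B7–B8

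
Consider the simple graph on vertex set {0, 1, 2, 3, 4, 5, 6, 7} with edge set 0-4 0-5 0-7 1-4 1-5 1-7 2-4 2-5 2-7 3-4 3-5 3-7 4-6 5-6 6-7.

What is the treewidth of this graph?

3

A width-3 tree decomposition is:
Bags: B1 = {4, 5, 6, 7}  B2 = {1, 4, 5, 7}  B3 = {3, 4, 5, 7}  B4 = {0, 4, 5, 7}  B5 = {2, 4, 5, 7}
Tree: B1–B2, B2–B3, B3–B4, B4–B5
Each bag holds 4 vertices, so the decomposition has width 3, which upper-bounds the treewidth. For the lower bound: the 4 vertex sets {4,6}, {1,7}, {5}, {3} are disjoint, each induces a connected subgraph, and every pair is joined by at least one edge of G. Contracting each set to a single vertex therefore yields K_{4} as a minor, and since treewidth is minor-monotone, tw(G) ≥ tw(K_{4}) = 3. The upper and lower bounds meet at 3, so that is the treewidth.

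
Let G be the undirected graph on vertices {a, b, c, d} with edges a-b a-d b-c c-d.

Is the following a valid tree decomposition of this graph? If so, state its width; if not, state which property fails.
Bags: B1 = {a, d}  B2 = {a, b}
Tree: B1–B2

No — vertex c appears in no bag.

A tree decomposition must satisfy three properties: every vertex lies in some bag; for every edge, both endpoints lie together in some bag; and for every vertex, the bags containing it form a connected subtree. Here vertex c appears in no bag, so the decomposition is invalid.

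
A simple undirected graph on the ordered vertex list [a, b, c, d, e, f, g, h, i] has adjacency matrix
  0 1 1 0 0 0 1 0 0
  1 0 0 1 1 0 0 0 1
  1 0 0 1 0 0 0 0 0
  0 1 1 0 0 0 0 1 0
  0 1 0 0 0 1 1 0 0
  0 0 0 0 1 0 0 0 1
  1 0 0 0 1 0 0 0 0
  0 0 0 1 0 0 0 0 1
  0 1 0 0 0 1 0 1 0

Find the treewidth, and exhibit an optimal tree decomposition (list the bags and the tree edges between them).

Treewidth 3.
Bags: B1 = {d, f, h, i}  B2 = {b, d, f, i}  B3 = {b, d, e, f}  B4 = {b, c, d, e}  B5 = {a, b, c, e}  B6 = {a, c, e, g}
Tree: B1–B2, B2–B3, B3–B4, B4–B5, B5–B6

Each bag holds 4 vertices, so the decomposition has width 3, which upper-bounds the treewidth. For the lower bound: the 4 vertex sets {f,h,i}, {d}, {b}, {a,c,e,g} are disjoint, each induces a connected subgraph, and every pair is joined by at least one edge of G. Contracting each set to a single vertex therefore yields K_{4} as a minor, and since treewidth is minor-monotone, tw(G) ≥ tw(K_{4}) = 3. Hence tw(G) = 3 exactly.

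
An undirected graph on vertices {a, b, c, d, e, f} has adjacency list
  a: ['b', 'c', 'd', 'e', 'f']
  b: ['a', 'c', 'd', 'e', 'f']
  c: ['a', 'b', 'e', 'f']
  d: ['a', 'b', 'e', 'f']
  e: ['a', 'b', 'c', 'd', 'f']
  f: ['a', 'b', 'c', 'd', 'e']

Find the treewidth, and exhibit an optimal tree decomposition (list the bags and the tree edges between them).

Treewidth 4.
One such decomposition:
Bags: B1 = {a, b, d, e, f}  B2 = {a, b, c, e, f}
Tree: B1–B2

Every bag has size at most 5, so the width is 5 − 1 = 4 and tw(G) ≤ 4. On the other hand G contains the 5-clique {a, b, d, e, f}. A clique must lie in a single bag of any decomposition, so no decomposition can have width below 4. The upper and lower bounds meet at 4, so that is the treewidth.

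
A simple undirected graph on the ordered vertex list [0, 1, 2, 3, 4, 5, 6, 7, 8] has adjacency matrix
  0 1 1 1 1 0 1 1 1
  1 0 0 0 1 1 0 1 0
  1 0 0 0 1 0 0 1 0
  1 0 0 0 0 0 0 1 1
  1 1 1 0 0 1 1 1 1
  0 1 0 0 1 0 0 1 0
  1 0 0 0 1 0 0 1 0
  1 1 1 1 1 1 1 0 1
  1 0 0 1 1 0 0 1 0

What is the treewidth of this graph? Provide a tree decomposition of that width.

Every bag has size at most 4, so the width is 4 − 1 = 3 and tw(G) ≤ 3. For the lower bound, the 4 vertices {0, 3, 7, 8} are pairwise adjacent, and any tree decomposition puts a clique entirely inside one bag — forcing width ≥ 3. Combining the bounds, tw(G) = 3.

Treewidth 3.
One such decomposition:
Bags: B1 = {0, 1, 4, 7}  B2 = {0, 4, 6, 7}  B3 = {0, 4, 7, 8}  B4 = {0, 2, 4, 7}  B5 = {0, 3, 7, 8}  B6 = {1, 4, 5, 7}
Tree: B1–B2, B2–B3, B2–B4, B3–B5, B1–B6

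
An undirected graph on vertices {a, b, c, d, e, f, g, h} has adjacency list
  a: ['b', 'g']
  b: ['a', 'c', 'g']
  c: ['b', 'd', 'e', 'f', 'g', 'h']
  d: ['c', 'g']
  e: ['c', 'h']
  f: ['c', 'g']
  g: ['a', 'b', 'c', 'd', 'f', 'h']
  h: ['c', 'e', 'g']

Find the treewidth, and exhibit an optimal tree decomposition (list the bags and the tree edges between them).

Treewidth 2.
One optimal decomposition is:
Bags: B1 = {c, g, h}  B2 = {b, c, g}  B3 = {a, b, g}  B4 = {c, f, g}  B5 = {c, e, h}  B6 = {c, d, g}
Tree: B1–B2, B2–B3, B2–B4, B1–B5, B2–B6

The largest bag has 3 vertices, giving width 2; this decomposition certifies tw(G) ≤ 2. Conversely, {c, d, g} is a clique of size 3, and the vertices of any clique must share a bag in every tree decomposition; so some bag has ≥ 3 vertices and tw(G) ≥ 2. Therefore the treewidth is 2.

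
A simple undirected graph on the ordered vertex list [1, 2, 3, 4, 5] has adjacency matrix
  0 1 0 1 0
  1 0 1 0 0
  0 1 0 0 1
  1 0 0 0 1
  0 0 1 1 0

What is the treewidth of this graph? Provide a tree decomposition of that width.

Each bag holds 3 vertices, so the decomposition has width 2, which upper-bounds the treewidth. Since 3–2–1–4–5–3 is a cycle in G, G is not acyclic. Forests are exactly the graphs of treewidth ≤ 1, so tw(G) ≥ 2. Therefore the treewidth is 2.

Treewidth 2.
Bags: B1 = {1, 2, 3}  B2 = {1, 3, 4}  B3 = {3, 4, 5}
Tree: B1–B2, B2–B3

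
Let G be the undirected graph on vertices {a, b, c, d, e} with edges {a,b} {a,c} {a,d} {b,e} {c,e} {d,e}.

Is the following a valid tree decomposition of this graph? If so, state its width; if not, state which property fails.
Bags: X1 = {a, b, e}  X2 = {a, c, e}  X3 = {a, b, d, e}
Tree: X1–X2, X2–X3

No — bags containing vertex b are not connected in the tree.

A tree decomposition must satisfy three properties: every vertex lies in some bag; for every edge, both endpoints lie together in some bag; and for every vertex, the bags containing it form a connected subtree. Here bags containing vertex b are not connected in the tree, so the decomposition is invalid.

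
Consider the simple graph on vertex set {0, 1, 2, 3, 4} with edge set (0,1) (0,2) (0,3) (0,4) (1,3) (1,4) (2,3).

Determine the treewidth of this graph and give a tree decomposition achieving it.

Every bag has size at most 3, so the width is 3 − 1 = 2 and tw(G) ≤ 2. On the other hand G contains the 3-clique {0, 1, 3}. A clique must lie in a single bag of any decomposition, so no decomposition can have width below 2. Hence tw(G) = 2 exactly.

Treewidth 2.
Bags: B1 = {0, 1, 3}  B2 = {0, 2, 3}  B3 = {0, 1, 4}
Tree: B1–B2, B1–B3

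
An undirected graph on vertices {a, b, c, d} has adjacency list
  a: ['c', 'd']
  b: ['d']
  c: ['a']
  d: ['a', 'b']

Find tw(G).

A width-1 tree decomposition is:
Bags: B1 = {a, c}  B2 = {a, d}  B3 = {b, d}
Tree: B1–B2, B2–B3
The largest bag has 2 vertices, giving width 1; this decomposition certifies tw(G) ≤ 1. G has an edge, so its treewidth is at least 1. Therefore the treewidth is 1.

1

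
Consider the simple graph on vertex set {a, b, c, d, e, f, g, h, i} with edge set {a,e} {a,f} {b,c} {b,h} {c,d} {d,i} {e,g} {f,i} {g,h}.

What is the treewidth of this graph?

2

A width-2 tree decomposition is:
Bags: B1 = {b, c, d}  B2 = {b, d, h}  B3 = {d, g, h}  B4 = {d, e, g}  B5 = {a, d, e}  B6 = {a, d, f}  B7 = {d, f, i}
Tree: B1–B2, B2–B3, B3–B4, B4–B5, B5–B6, B6–B7
Each bag holds 3 vertices, so the decomposition has width 2, which upper-bounds the treewidth. For the lower bound, G contains the cycle d–c–b–h–g–e–a–f–i–d, so G is not a forest; only forests have treewidth ≤ 1, hence tw(G) ≥ 2. Hence tw(G) = 2 exactly.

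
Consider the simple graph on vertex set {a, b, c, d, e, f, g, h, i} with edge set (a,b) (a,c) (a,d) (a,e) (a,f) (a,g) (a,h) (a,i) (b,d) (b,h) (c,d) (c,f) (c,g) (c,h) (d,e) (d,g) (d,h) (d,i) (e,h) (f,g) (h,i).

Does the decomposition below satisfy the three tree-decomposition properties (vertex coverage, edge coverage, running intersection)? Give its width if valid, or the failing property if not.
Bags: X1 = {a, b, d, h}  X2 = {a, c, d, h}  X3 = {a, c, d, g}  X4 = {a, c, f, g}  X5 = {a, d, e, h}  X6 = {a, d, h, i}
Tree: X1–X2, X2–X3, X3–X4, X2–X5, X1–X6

Checking the three conditions: (i) the bags cover all of {a, b, c, d, e, f, g, h, i}; (ii) for each edge, some bag contains both endpoints; (iii) the bags containing any fixed vertex form a subtree. All hold, so the decomposition is valid with width 4 − 1 = 3.

Yes; width 3.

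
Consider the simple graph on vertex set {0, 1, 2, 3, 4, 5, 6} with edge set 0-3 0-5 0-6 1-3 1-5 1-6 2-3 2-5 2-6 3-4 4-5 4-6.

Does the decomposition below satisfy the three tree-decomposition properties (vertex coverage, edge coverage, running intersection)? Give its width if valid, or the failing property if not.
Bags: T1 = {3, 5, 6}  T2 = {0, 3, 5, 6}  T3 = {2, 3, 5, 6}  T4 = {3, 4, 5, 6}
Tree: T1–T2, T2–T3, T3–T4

A tree decomposition must satisfy three properties: every vertex lies in some bag; for every edge, both endpoints lie together in some bag; and for every vertex, the bags containing it form a connected subtree. Here vertex 1 appears in no bag, so the decomposition is invalid.

No — vertex 1 appears in no bag.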